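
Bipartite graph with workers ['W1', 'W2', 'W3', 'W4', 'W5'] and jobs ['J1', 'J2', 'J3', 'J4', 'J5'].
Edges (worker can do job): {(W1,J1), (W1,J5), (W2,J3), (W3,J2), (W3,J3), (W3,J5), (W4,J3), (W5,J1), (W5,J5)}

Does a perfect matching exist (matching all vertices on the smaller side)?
No, maximum matching has size 4 < 5

Maximum matching has size 4, need 5 for perfect matching.
Unmatched workers: ['W2']
Unmatched jobs: ['J4']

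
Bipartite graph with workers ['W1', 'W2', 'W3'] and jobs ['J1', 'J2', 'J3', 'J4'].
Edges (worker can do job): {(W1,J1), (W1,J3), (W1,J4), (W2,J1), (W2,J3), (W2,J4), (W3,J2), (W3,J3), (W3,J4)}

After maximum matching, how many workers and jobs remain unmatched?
Unmatched: 0 workers, 1 jobs

Maximum matching size: 3
Workers: 3 total, 3 matched, 0 unmatched
Jobs: 4 total, 3 matched, 1 unmatched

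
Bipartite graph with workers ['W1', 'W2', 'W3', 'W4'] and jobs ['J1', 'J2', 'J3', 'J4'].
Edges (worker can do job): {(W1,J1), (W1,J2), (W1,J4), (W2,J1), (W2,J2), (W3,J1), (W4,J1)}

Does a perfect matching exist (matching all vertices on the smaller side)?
No, maximum matching has size 3 < 4

Maximum matching has size 3, need 4 for perfect matching.
Unmatched workers: ['W3']
Unmatched jobs: ['J3']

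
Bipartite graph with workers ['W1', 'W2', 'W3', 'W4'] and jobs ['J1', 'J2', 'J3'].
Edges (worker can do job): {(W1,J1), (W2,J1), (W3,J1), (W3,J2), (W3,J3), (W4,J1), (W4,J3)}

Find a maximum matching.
Matching: {(W1,J1), (W3,J2), (W4,J3)}

Maximum matching (size 3):
  W1 → J1
  W3 → J2
  W4 → J3

Each worker is assigned to at most one job, and each job to at most one worker.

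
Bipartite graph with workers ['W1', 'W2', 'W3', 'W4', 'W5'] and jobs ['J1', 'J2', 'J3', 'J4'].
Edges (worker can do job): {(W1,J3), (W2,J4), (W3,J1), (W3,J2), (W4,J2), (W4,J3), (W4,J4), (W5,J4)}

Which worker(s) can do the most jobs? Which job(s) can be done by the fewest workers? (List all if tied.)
Most versatile: W4 (3 jobs); Least covered: J1 (1 workers)

Worker degrees (jobs they can do): W1:1, W2:1, W3:2, W4:3, W5:1
Job degrees (workers who can do it): J1:1, J2:2, J3:2, J4:3

Maximum worker degree is 3, achieved by: W4
Minimum job degree is 1, achieved by: J1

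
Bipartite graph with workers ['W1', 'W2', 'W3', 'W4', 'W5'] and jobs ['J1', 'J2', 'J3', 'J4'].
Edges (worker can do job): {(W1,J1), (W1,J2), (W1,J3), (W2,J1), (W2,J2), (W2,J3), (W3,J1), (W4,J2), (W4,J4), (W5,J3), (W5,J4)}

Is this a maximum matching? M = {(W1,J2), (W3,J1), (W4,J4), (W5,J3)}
Yes, size 4 is maximum

Proposed matching has size 4.
Maximum matching size for this graph: 4.

This is a maximum matching.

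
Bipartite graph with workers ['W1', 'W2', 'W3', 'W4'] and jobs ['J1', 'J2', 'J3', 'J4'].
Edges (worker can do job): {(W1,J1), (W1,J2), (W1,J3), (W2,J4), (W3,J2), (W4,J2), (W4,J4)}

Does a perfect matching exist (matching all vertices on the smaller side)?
No, maximum matching has size 3 < 4

Maximum matching has size 3, need 4 for perfect matching.
Unmatched workers: ['W2']
Unmatched jobs: ['J1']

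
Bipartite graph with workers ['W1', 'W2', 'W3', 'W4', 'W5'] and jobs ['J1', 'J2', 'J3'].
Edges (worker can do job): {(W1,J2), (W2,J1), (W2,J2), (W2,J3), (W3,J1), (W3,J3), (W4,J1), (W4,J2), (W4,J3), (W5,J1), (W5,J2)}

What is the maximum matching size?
Maximum matching size = 3

Maximum matching: {(W3,J1), (W4,J3), (W5,J2)}
Size: 3

This assigns 3 workers to 3 distinct jobs.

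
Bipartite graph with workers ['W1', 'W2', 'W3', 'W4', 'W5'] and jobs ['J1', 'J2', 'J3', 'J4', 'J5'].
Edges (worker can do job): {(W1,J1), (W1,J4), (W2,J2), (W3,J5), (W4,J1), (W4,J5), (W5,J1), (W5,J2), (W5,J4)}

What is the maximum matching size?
Maximum matching size = 4

Maximum matching: {(W1,J4), (W2,J2), (W3,J5), (W5,J1)}
Size: 4

This assigns 4 workers to 4 distinct jobs.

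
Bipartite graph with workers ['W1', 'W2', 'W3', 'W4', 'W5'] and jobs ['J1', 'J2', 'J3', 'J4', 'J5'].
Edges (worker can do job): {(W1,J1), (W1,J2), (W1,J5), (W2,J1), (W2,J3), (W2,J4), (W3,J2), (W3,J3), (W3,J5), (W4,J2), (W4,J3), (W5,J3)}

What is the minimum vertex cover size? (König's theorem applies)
Minimum vertex cover size = 5

By König's theorem: in bipartite graphs,
min vertex cover = max matching = 5

Maximum matching has size 5, so minimum vertex cover also has size 5.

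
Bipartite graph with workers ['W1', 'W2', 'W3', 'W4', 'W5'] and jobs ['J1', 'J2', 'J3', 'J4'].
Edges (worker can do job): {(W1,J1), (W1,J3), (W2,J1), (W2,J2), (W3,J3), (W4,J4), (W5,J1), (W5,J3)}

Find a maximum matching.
Matching: {(W2,J2), (W3,J3), (W4,J4), (W5,J1)}

Maximum matching (size 4):
  W2 → J2
  W3 → J3
  W4 → J4
  W5 → J1

Each worker is assigned to at most one job, and each job to at most one worker.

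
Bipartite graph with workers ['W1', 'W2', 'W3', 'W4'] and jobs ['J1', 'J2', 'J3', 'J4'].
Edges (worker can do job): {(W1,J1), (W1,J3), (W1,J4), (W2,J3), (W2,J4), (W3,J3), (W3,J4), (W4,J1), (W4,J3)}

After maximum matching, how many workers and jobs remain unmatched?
Unmatched: 1 workers, 1 jobs

Maximum matching size: 3
Workers: 4 total, 3 matched, 1 unmatched
Jobs: 4 total, 3 matched, 1 unmatched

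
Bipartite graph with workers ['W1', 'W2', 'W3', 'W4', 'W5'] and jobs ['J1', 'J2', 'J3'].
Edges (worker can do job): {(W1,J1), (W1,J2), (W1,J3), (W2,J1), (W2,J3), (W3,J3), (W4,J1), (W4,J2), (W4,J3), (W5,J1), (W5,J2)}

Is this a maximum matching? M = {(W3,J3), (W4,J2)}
No, size 2 is not maximum

Proposed matching has size 2.
Maximum matching size for this graph: 3.

This is NOT maximum - can be improved to size 3.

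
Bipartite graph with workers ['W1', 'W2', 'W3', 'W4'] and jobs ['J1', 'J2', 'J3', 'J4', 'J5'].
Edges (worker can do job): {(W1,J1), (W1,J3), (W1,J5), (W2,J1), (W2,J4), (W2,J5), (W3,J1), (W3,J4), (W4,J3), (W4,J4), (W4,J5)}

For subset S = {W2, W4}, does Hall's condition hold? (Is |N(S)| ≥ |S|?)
Yes: |N(S)| = 4, |S| = 2

Subset S = {W2, W4}
Neighbors N(S) = {J1, J3, J4, J5}

|N(S)| = 4, |S| = 2
Hall's condition: |N(S)| ≥ |S| is satisfied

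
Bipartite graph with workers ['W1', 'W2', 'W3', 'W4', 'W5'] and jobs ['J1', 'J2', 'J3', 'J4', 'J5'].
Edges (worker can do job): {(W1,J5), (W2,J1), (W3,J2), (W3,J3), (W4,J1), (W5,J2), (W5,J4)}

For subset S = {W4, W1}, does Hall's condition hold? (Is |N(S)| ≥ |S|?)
Yes: |N(S)| = 2, |S| = 2

Subset S = {W4, W1}
Neighbors N(S) = {J1, J5}

|N(S)| = 2, |S| = 2
Hall's condition: |N(S)| ≥ |S| is satisfied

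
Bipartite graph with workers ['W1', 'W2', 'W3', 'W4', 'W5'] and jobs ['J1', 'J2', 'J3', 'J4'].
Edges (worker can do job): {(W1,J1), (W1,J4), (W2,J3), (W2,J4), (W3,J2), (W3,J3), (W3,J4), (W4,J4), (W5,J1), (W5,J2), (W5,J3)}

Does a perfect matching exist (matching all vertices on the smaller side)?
Yes, perfect matching exists (size 4)

Perfect matching: {(W1,J1), (W3,J2), (W4,J4), (W5,J3)}
All 4 vertices on the smaller side are matched.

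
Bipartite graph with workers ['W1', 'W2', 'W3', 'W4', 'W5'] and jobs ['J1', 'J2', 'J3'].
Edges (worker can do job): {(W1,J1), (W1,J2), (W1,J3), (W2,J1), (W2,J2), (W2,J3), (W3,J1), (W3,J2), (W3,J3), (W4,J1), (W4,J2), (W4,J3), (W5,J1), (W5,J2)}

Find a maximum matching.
Matching: {(W3,J1), (W4,J3), (W5,J2)}

Maximum matching (size 3):
  W3 → J1
  W4 → J3
  W5 → J2

Each worker is assigned to at most one job, and each job to at most one worker.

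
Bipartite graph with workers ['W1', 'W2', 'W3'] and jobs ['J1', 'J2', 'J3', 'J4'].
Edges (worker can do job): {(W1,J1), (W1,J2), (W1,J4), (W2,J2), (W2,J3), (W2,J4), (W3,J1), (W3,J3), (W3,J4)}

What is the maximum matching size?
Maximum matching size = 3

Maximum matching: {(W1,J2), (W2,J4), (W3,J3)}
Size: 3

This assigns 3 workers to 3 distinct jobs.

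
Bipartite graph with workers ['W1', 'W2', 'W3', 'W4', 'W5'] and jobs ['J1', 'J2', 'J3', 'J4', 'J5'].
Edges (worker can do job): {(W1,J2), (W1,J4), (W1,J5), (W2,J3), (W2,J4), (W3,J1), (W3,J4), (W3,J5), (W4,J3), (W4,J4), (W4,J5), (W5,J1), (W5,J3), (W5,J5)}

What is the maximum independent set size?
Maximum independent set = 5

By König's theorem:
- Min vertex cover = Max matching = 5
- Max independent set = Total vertices - Min vertex cover
- Max independent set = 10 - 5 = 5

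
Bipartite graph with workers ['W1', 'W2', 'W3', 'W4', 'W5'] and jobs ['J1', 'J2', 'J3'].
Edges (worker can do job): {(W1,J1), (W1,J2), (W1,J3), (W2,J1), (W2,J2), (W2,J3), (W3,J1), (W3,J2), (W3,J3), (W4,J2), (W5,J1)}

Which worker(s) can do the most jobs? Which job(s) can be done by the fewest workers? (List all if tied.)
Most versatile: W1, W2, W3 (3 jobs); Least covered: J3 (3 workers)

Worker degrees (jobs they can do): W1:3, W2:3, W3:3, W4:1, W5:1
Job degrees (workers who can do it): J1:4, J2:4, J3:3

Maximum worker degree is 3, achieved by: W1, W2, W3
Minimum job degree is 3, achieved by: J3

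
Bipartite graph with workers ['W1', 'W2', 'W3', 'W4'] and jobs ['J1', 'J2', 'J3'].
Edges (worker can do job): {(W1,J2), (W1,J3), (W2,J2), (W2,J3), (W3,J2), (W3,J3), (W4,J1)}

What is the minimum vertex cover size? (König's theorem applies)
Minimum vertex cover size = 3

By König's theorem: in bipartite graphs,
min vertex cover = max matching = 3

Maximum matching has size 3, so minimum vertex cover also has size 3.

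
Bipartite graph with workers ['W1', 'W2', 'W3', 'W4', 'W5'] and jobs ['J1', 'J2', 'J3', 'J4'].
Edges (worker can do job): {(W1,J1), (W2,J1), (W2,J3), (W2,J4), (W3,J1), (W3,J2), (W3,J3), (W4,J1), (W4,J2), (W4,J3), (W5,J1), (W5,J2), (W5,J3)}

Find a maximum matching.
Matching: {(W2,J4), (W3,J3), (W4,J2), (W5,J1)}

Maximum matching (size 4):
  W2 → J4
  W3 → J3
  W4 → J2
  W5 → J1

Each worker is assigned to at most one job, and each job to at most one worker.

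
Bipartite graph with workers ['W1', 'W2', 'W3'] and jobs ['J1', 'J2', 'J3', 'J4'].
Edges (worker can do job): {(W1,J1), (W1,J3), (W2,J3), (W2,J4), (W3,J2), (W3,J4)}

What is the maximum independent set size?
Maximum independent set = 4

By König's theorem:
- Min vertex cover = Max matching = 3
- Max independent set = Total vertices - Min vertex cover
- Max independent set = 7 - 3 = 4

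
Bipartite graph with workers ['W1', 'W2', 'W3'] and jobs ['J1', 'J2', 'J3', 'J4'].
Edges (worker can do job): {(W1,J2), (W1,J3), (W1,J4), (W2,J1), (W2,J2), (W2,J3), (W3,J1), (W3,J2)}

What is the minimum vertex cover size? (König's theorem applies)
Minimum vertex cover size = 3

By König's theorem: in bipartite graphs,
min vertex cover = max matching = 3

Maximum matching has size 3, so minimum vertex cover also has size 3.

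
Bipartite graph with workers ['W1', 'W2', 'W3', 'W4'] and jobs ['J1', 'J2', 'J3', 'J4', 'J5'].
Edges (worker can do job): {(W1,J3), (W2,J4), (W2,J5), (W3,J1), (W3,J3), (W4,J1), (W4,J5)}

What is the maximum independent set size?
Maximum independent set = 5

By König's theorem:
- Min vertex cover = Max matching = 4
- Max independent set = Total vertices - Min vertex cover
- Max independent set = 9 - 4 = 5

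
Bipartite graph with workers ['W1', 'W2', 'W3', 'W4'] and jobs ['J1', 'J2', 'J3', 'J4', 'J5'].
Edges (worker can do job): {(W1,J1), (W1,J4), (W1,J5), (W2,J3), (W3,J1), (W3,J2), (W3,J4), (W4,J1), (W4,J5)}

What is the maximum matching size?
Maximum matching size = 4

Maximum matching: {(W1,J4), (W2,J3), (W3,J1), (W4,J5)}
Size: 4

This assigns 4 workers to 4 distinct jobs.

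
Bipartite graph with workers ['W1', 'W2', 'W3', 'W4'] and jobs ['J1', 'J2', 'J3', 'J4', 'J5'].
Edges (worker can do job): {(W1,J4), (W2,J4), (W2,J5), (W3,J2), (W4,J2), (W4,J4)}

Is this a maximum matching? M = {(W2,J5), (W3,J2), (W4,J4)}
Yes, size 3 is maximum

Proposed matching has size 3.
Maximum matching size for this graph: 3.

This is a maximum matching.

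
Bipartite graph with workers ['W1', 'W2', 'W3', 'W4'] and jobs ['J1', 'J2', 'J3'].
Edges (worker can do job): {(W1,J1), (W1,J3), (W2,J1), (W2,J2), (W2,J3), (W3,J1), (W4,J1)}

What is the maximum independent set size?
Maximum independent set = 4

By König's theorem:
- Min vertex cover = Max matching = 3
- Max independent set = Total vertices - Min vertex cover
- Max independent set = 7 - 3 = 4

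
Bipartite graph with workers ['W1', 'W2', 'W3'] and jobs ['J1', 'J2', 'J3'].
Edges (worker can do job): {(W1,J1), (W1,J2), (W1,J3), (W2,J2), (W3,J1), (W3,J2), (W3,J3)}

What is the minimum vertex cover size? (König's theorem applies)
Minimum vertex cover size = 3

By König's theorem: in bipartite graphs,
min vertex cover = max matching = 3

Maximum matching has size 3, so minimum vertex cover also has size 3.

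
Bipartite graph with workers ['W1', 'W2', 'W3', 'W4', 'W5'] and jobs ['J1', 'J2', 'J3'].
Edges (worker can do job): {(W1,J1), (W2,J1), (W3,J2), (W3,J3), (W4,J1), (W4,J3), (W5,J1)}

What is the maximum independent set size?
Maximum independent set = 5

By König's theorem:
- Min vertex cover = Max matching = 3
- Max independent set = Total vertices - Min vertex cover
- Max independent set = 8 - 3 = 5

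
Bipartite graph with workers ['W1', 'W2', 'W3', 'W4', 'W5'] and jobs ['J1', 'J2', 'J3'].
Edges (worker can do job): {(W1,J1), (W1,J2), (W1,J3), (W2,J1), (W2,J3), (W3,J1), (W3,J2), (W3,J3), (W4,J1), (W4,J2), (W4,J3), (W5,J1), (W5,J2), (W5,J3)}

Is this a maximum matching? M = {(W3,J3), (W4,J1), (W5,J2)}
Yes, size 3 is maximum

Proposed matching has size 3.
Maximum matching size for this graph: 3.

This is a maximum matching.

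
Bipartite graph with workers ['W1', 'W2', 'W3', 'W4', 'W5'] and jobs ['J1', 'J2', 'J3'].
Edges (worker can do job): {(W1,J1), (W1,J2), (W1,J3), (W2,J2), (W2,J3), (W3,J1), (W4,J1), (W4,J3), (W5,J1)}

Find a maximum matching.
Matching: {(W1,J2), (W3,J1), (W4,J3)}

Maximum matching (size 3):
  W1 → J2
  W3 → J1
  W4 → J3

Each worker is assigned to at most one job, and each job to at most one worker.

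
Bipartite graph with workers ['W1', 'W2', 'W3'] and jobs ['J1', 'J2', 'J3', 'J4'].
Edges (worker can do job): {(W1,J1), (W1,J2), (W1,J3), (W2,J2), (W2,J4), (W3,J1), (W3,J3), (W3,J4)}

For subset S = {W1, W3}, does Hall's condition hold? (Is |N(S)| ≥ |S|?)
Yes: |N(S)| = 4, |S| = 2

Subset S = {W1, W3}
Neighbors N(S) = {J1, J2, J3, J4}

|N(S)| = 4, |S| = 2
Hall's condition: |N(S)| ≥ |S| is satisfied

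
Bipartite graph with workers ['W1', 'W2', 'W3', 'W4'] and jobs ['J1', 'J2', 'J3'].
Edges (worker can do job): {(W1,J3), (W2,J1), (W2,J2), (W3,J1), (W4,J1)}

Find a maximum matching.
Matching: {(W1,J3), (W2,J2), (W4,J1)}

Maximum matching (size 3):
  W1 → J3
  W2 → J2
  W4 → J1

Each worker is assigned to at most one job, and each job to at most one worker.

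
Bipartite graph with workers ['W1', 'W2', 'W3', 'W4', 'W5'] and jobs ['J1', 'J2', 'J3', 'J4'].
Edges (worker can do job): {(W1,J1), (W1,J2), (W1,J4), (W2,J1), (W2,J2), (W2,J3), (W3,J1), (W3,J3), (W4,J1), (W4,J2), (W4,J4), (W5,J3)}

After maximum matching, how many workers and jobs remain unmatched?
Unmatched: 1 workers, 0 jobs

Maximum matching size: 4
Workers: 5 total, 4 matched, 1 unmatched
Jobs: 4 total, 4 matched, 0 unmatched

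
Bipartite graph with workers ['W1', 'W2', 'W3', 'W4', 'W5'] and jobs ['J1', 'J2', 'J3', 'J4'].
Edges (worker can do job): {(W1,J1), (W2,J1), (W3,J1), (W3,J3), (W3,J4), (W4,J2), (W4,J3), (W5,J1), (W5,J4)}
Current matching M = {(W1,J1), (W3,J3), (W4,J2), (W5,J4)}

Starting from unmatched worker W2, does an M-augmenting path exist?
No augmenting path from W2

Alternating search from W2 reaches jobs: {J1}.
Every reachable job is already matched in M, and following those matched edges back to workers exposes no further unvisited jobs.
No M-augmenting path from W2 exists.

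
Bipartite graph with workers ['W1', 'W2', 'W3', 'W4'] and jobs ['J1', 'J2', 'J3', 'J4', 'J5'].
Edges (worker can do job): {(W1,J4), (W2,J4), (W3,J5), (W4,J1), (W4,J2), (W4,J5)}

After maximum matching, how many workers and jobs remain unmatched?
Unmatched: 1 workers, 2 jobs

Maximum matching size: 3
Workers: 4 total, 3 matched, 1 unmatched
Jobs: 5 total, 3 matched, 2 unmatched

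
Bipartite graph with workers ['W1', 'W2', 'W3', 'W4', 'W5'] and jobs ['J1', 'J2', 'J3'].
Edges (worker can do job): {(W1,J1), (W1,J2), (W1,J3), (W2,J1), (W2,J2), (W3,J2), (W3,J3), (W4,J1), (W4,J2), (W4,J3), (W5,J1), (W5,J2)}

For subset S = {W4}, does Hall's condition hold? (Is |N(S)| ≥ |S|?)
Yes: |N(S)| = 3, |S| = 1

Subset S = {W4}
Neighbors N(S) = {J1, J2, J3}

|N(S)| = 3, |S| = 1
Hall's condition: |N(S)| ≥ |S| is satisfied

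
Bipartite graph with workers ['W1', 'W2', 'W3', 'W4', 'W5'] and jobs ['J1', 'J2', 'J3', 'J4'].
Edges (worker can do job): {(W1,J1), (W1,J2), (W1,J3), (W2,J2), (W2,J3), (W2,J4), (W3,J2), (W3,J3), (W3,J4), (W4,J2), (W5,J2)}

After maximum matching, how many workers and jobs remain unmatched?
Unmatched: 1 workers, 0 jobs

Maximum matching size: 4
Workers: 5 total, 4 matched, 1 unmatched
Jobs: 4 total, 4 matched, 0 unmatched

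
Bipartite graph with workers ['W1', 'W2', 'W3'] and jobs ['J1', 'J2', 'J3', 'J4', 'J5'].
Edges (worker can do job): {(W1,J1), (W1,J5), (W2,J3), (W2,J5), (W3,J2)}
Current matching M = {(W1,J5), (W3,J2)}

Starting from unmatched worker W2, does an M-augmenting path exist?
Yes: W2 → J5 → W1 → J1

An M-augmenting path alternates non-matching / matching edges, starting and ending at unmatched vertices.
Path: W2 → J5 → W1 → J1
(J1 is unmatched in M, so the path is augmenting.)
Flipping edges along this path would increase |M| from 2 to 3.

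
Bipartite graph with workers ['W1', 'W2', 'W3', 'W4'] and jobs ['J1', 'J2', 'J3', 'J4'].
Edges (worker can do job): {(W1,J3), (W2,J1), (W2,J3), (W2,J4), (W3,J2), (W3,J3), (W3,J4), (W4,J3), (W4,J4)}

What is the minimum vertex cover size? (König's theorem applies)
Minimum vertex cover size = 4

By König's theorem: in bipartite graphs,
min vertex cover = max matching = 4

Maximum matching has size 4, so minimum vertex cover also has size 4.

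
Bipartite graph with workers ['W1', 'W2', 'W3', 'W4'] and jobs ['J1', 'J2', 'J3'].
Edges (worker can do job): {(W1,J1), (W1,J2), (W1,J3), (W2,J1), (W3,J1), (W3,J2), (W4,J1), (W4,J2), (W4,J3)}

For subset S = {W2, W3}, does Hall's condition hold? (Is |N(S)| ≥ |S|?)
Yes: |N(S)| = 2, |S| = 2

Subset S = {W2, W3}
Neighbors N(S) = {J1, J2}

|N(S)| = 2, |S| = 2
Hall's condition: |N(S)| ≥ |S| is satisfied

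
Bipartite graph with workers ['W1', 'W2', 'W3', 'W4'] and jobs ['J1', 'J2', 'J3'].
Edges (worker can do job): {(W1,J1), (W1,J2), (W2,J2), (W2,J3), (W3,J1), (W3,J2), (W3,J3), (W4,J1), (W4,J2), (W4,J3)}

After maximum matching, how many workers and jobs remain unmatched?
Unmatched: 1 workers, 0 jobs

Maximum matching size: 3
Workers: 4 total, 3 matched, 1 unmatched
Jobs: 3 total, 3 matched, 0 unmatched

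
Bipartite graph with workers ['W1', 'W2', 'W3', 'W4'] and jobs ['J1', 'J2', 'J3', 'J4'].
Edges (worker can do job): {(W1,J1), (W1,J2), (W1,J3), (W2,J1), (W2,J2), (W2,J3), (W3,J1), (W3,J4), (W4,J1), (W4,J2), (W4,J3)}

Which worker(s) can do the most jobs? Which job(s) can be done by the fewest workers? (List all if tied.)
Most versatile: W1, W2, W4 (3 jobs); Least covered: J4 (1 workers)

Worker degrees (jobs they can do): W1:3, W2:3, W3:2, W4:3
Job degrees (workers who can do it): J1:4, J2:3, J3:3, J4:1

Maximum worker degree is 3, achieved by: W1, W2, W4
Minimum job degree is 1, achieved by: J4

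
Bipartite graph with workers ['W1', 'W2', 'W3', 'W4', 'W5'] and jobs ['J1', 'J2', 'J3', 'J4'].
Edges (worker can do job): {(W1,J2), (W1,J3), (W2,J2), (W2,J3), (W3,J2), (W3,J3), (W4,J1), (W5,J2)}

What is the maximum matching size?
Maximum matching size = 3

Maximum matching: {(W3,J3), (W4,J1), (W5,J2)}
Size: 3

This assigns 3 workers to 3 distinct jobs.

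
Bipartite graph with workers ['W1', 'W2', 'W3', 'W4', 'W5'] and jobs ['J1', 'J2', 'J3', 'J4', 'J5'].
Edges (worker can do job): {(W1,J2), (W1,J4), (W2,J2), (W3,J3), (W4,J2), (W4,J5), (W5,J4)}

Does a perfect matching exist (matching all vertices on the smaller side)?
No, maximum matching has size 4 < 5

Maximum matching has size 4, need 5 for perfect matching.
Unmatched workers: ['W2']
Unmatched jobs: ['J1']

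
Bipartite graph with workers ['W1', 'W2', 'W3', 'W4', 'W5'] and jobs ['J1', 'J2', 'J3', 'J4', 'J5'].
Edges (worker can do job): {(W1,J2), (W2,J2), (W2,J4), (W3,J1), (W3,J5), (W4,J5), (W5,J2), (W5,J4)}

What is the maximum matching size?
Maximum matching size = 4

Maximum matching: {(W2,J4), (W3,J1), (W4,J5), (W5,J2)}
Size: 4

This assigns 4 workers to 4 distinct jobs.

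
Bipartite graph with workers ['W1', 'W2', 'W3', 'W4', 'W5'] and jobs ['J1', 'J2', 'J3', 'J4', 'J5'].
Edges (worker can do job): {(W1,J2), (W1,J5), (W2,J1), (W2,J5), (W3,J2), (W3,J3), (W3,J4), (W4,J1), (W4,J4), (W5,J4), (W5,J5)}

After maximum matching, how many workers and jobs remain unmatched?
Unmatched: 0 workers, 0 jobs

Maximum matching size: 5
Workers: 5 total, 5 matched, 0 unmatched
Jobs: 5 total, 5 matched, 0 unmatched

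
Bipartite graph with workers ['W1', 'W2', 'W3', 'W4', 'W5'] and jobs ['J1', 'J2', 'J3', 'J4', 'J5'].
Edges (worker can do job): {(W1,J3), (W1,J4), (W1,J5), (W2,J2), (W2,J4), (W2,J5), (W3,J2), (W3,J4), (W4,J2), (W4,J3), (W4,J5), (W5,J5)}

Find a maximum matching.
Matching: {(W2,J2), (W3,J4), (W4,J3), (W5,J5)}

Maximum matching (size 4):
  W2 → J2
  W3 → J4
  W4 → J3
  W5 → J5

Each worker is assigned to at most one job, and each job to at most one worker.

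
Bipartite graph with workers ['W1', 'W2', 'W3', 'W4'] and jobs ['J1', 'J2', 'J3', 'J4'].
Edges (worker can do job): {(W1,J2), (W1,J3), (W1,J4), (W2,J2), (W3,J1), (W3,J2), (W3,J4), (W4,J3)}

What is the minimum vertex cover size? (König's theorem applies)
Minimum vertex cover size = 4

By König's theorem: in bipartite graphs,
min vertex cover = max matching = 4

Maximum matching has size 4, so minimum vertex cover also has size 4.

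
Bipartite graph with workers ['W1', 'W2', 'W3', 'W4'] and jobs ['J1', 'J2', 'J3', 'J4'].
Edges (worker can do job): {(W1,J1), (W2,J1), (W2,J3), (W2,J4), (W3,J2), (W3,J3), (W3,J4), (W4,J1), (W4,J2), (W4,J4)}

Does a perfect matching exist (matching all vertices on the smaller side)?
Yes, perfect matching exists (size 4)

Perfect matching: {(W1,J1), (W2,J3), (W3,J2), (W4,J4)}
All 4 vertices on the smaller side are matched.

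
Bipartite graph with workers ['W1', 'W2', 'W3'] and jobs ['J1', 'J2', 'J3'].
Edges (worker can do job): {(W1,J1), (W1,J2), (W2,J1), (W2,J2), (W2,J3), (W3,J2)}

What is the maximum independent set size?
Maximum independent set = 3

By König's theorem:
- Min vertex cover = Max matching = 3
- Max independent set = Total vertices - Min vertex cover
- Max independent set = 6 - 3 = 3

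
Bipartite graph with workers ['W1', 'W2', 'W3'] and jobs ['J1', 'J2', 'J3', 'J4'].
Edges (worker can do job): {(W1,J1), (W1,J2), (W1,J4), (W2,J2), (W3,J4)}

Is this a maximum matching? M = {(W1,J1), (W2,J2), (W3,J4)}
Yes, size 3 is maximum

Proposed matching has size 3.
Maximum matching size for this graph: 3.

This is a maximum matching.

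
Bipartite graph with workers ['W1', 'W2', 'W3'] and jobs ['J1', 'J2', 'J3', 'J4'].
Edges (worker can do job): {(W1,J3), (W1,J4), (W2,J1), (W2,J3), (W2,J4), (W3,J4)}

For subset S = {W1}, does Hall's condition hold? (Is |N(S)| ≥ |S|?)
Yes: |N(S)| = 2, |S| = 1

Subset S = {W1}
Neighbors N(S) = {J3, J4}

|N(S)| = 2, |S| = 1
Hall's condition: |N(S)| ≥ |S| is satisfied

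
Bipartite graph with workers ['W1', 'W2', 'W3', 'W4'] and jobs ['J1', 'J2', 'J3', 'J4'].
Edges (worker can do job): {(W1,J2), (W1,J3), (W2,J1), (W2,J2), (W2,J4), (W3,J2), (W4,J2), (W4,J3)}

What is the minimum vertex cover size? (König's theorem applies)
Minimum vertex cover size = 3

By König's theorem: in bipartite graphs,
min vertex cover = max matching = 3

Maximum matching has size 3, so minimum vertex cover also has size 3.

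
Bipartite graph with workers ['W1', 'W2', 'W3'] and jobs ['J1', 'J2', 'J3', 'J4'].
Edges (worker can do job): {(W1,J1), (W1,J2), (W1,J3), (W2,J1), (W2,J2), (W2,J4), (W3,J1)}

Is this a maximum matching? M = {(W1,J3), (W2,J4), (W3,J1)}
Yes, size 3 is maximum

Proposed matching has size 3.
Maximum matching size for this graph: 3.

This is a maximum matching.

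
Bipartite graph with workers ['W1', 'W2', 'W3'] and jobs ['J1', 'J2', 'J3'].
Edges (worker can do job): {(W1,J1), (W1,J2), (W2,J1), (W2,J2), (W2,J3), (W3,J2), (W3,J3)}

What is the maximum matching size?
Maximum matching size = 3

Maximum matching: {(W1,J1), (W2,J3), (W3,J2)}
Size: 3

This assigns 3 workers to 3 distinct jobs.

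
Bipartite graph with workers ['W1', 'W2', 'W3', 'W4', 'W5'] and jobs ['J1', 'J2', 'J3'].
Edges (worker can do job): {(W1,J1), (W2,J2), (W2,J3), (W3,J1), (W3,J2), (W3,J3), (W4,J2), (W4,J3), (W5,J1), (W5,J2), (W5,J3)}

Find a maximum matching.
Matching: {(W3,J3), (W4,J2), (W5,J1)}

Maximum matching (size 3):
  W3 → J3
  W4 → J2
  W5 → J1

Each worker is assigned to at most one job, and each job to at most one worker.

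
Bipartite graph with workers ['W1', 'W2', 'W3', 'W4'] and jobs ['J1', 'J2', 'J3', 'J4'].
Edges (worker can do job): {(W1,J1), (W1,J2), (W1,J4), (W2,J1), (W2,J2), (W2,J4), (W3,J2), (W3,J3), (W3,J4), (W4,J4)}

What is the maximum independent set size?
Maximum independent set = 4

By König's theorem:
- Min vertex cover = Max matching = 4
- Max independent set = Total vertices - Min vertex cover
- Max independent set = 8 - 4 = 4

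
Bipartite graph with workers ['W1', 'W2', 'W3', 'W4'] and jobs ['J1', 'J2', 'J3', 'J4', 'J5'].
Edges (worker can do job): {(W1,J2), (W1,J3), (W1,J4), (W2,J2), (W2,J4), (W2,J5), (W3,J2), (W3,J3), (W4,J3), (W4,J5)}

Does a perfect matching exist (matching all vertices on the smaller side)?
Yes, perfect matching exists (size 4)

Perfect matching: {(W1,J4), (W2,J2), (W3,J3), (W4,J5)}
All 4 vertices on the smaller side are matched.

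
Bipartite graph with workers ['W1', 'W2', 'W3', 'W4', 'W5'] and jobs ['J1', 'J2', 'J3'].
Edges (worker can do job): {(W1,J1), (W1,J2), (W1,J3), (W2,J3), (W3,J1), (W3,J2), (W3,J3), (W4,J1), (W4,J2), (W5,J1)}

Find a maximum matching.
Matching: {(W1,J3), (W3,J2), (W5,J1)}

Maximum matching (size 3):
  W1 → J3
  W3 → J2
  W5 → J1

Each worker is assigned to at most one job, and each job to at most one worker.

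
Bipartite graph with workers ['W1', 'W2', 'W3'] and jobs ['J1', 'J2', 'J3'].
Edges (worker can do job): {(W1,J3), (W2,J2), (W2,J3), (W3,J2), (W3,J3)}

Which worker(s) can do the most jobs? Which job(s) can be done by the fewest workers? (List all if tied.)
Most versatile: W2, W3 (2 jobs); Least covered: J1 (0 workers)

Worker degrees (jobs they can do): W1:1, W2:2, W3:2
Job degrees (workers who can do it): J1:0, J2:2, J3:3

Maximum worker degree is 2, achieved by: W2, W3
Minimum job degree is 0, achieved by: J1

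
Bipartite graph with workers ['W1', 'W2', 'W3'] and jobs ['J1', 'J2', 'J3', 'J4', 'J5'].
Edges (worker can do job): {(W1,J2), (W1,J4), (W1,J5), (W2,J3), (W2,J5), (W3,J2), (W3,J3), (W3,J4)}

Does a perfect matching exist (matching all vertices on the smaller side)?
Yes, perfect matching exists (size 3)

Perfect matching: {(W1,J4), (W2,J5), (W3,J3)}
All 3 vertices on the smaller side are matched.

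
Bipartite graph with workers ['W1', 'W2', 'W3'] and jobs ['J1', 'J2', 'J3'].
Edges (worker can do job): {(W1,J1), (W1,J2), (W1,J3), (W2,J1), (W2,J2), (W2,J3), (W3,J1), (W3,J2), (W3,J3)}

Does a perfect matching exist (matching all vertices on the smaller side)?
Yes, perfect matching exists (size 3)

Perfect matching: {(W1,J1), (W2,J2), (W3,J3)}
All 3 vertices on the smaller side are matched.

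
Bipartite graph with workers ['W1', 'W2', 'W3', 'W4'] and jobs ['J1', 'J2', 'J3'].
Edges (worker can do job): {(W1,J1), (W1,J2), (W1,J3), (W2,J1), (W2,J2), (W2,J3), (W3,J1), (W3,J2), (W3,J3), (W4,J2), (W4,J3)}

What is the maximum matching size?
Maximum matching size = 3

Maximum matching: {(W1,J1), (W3,J3), (W4,J2)}
Size: 3

This assigns 3 workers to 3 distinct jobs.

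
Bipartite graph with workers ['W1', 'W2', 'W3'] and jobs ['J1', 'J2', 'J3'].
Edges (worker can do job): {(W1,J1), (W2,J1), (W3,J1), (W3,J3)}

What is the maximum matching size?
Maximum matching size = 2

Maximum matching: {(W1,J1), (W3,J3)}
Size: 2

This assigns 2 workers to 2 distinct jobs.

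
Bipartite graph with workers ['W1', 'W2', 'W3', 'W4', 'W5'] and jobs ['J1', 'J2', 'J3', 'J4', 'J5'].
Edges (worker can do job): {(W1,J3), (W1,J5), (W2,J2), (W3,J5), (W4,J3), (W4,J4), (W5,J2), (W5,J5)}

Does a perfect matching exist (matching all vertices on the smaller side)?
No, maximum matching has size 4 < 5

Maximum matching has size 4, need 5 for perfect matching.
Unmatched workers: ['W2']
Unmatched jobs: ['J1']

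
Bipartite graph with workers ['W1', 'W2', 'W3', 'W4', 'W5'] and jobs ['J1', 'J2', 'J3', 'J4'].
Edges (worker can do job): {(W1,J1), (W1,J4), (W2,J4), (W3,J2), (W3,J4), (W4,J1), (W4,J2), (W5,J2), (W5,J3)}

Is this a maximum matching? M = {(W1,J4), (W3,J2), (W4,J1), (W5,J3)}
Yes, size 4 is maximum

Proposed matching has size 4.
Maximum matching size for this graph: 4.

This is a maximum matching.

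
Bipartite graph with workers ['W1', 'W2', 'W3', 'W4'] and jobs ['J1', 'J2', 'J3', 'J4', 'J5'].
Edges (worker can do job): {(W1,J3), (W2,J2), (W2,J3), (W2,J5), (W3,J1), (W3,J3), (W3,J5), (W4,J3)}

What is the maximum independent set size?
Maximum independent set = 6

By König's theorem:
- Min vertex cover = Max matching = 3
- Max independent set = Total vertices - Min vertex cover
- Max independent set = 9 - 3 = 6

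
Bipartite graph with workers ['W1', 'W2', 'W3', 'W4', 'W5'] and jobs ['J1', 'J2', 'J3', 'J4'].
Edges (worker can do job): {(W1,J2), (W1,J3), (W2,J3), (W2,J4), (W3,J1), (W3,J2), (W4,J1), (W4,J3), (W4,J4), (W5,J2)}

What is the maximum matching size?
Maximum matching size = 4

Maximum matching: {(W1,J3), (W3,J1), (W4,J4), (W5,J2)}
Size: 4

This assigns 4 workers to 4 distinct jobs.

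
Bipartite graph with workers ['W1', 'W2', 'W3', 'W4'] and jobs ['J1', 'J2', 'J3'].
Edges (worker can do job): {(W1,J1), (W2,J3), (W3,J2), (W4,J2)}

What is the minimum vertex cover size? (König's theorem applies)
Minimum vertex cover size = 3

By König's theorem: in bipartite graphs,
min vertex cover = max matching = 3

Maximum matching has size 3, so minimum vertex cover also has size 3.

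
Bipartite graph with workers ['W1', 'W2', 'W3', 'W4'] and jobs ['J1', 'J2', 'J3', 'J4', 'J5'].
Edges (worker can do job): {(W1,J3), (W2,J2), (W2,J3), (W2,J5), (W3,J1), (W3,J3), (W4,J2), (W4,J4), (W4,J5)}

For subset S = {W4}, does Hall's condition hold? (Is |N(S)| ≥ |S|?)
Yes: |N(S)| = 3, |S| = 1

Subset S = {W4}
Neighbors N(S) = {J2, J4, J5}

|N(S)| = 3, |S| = 1
Hall's condition: |N(S)| ≥ |S| is satisfied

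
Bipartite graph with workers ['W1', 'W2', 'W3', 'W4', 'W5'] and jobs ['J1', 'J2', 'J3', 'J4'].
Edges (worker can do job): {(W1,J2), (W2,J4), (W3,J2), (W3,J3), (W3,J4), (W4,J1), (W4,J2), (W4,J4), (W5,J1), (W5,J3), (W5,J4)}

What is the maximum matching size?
Maximum matching size = 4

Maximum matching: {(W1,J2), (W3,J4), (W4,J1), (W5,J3)}
Size: 4

This assigns 4 workers to 4 distinct jobs.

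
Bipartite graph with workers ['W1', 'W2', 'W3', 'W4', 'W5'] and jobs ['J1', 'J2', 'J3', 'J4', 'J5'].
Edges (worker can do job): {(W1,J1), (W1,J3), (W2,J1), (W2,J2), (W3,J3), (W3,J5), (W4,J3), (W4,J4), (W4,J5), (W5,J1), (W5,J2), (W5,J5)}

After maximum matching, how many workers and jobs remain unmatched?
Unmatched: 0 workers, 0 jobs

Maximum matching size: 5
Workers: 5 total, 5 matched, 0 unmatched
Jobs: 5 total, 5 matched, 0 unmatched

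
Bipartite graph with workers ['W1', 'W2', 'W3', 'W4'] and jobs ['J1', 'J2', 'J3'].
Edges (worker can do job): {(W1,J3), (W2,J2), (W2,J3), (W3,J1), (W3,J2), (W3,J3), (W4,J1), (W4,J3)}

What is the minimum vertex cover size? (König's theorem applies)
Minimum vertex cover size = 3

By König's theorem: in bipartite graphs,
min vertex cover = max matching = 3

Maximum matching has size 3, so minimum vertex cover also has size 3.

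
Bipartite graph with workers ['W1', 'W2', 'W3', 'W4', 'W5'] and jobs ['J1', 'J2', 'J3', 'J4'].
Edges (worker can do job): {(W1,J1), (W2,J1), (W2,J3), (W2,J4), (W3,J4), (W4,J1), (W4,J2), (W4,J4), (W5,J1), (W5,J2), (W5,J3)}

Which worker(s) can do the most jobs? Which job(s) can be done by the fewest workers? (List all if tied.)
Most versatile: W2, W4, W5 (3 jobs); Least covered: J2, J3 (2 workers)

Worker degrees (jobs they can do): W1:1, W2:3, W3:1, W4:3, W5:3
Job degrees (workers who can do it): J1:4, J2:2, J3:2, J4:3

Maximum worker degree is 3, achieved by: W2, W4, W5
Minimum job degree is 2, achieved by: J2, J3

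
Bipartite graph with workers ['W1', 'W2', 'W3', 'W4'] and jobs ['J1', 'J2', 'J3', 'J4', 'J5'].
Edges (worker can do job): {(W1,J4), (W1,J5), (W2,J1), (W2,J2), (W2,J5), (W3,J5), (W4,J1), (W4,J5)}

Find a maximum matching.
Matching: {(W1,J4), (W2,J2), (W3,J5), (W4,J1)}

Maximum matching (size 4):
  W1 → J4
  W2 → J2
  W3 → J5
  W4 → J1

Each worker is assigned to at most one job, and each job to at most one worker.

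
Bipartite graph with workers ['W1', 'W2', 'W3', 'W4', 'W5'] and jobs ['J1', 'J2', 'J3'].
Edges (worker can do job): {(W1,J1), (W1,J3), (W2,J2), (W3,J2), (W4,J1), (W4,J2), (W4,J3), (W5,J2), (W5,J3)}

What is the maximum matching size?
Maximum matching size = 3

Maximum matching: {(W3,J2), (W4,J1), (W5,J3)}
Size: 3

This assigns 3 workers to 3 distinct jobs.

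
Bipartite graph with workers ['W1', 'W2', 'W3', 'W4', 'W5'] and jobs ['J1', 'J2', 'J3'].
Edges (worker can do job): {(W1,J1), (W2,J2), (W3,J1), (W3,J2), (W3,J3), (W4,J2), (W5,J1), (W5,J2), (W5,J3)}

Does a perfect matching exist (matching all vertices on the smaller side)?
Yes, perfect matching exists (size 3)

Perfect matching: {(W3,J1), (W4,J2), (W5,J3)}
All 3 vertices on the smaller side are matched.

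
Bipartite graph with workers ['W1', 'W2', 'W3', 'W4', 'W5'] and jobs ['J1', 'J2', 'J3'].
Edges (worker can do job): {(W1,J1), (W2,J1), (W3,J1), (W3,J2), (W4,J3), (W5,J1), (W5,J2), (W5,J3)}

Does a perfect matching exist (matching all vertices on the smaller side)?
Yes, perfect matching exists (size 3)

Perfect matching: {(W3,J1), (W4,J3), (W5,J2)}
All 3 vertices on the smaller side are matched.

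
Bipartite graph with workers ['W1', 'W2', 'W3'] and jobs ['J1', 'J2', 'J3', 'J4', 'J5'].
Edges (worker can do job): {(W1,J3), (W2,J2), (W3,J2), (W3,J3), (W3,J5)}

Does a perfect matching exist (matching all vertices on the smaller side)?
Yes, perfect matching exists (size 3)

Perfect matching: {(W1,J3), (W2,J2), (W3,J5)}
All 3 vertices on the smaller side are matched.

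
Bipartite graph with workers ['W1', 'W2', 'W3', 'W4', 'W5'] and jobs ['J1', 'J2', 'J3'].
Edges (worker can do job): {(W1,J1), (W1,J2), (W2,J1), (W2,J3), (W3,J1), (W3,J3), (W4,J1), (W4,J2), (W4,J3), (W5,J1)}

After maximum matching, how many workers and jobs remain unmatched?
Unmatched: 2 workers, 0 jobs

Maximum matching size: 3
Workers: 5 total, 3 matched, 2 unmatched
Jobs: 3 total, 3 matched, 0 unmatched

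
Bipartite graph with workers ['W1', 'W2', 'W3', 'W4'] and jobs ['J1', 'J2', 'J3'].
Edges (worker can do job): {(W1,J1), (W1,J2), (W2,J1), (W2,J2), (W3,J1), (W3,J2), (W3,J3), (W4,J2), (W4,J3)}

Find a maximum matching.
Matching: {(W1,J2), (W3,J1), (W4,J3)}

Maximum matching (size 3):
  W1 → J2
  W3 → J1
  W4 → J3

Each worker is assigned to at most one job, and each job to at most one worker.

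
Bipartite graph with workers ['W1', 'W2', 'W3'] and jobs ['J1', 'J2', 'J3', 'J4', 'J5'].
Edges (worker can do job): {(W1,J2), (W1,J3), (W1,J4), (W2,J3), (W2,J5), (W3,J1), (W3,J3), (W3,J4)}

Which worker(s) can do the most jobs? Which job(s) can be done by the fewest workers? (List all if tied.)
Most versatile: W1, W3 (3 jobs); Least covered: J1, J2, J5 (1 workers)

Worker degrees (jobs they can do): W1:3, W2:2, W3:3
Job degrees (workers who can do it): J1:1, J2:1, J3:3, J4:2, J5:1

Maximum worker degree is 3, achieved by: W1, W3
Minimum job degree is 1, achieved by: J1, J2, J5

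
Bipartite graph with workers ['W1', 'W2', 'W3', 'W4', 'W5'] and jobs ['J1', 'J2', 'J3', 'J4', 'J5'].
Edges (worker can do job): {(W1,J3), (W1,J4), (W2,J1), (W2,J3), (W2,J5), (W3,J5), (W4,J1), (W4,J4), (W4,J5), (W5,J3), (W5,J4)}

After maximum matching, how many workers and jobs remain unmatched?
Unmatched: 1 workers, 1 jobs

Maximum matching size: 4
Workers: 5 total, 4 matched, 1 unmatched
Jobs: 5 total, 4 matched, 1 unmatched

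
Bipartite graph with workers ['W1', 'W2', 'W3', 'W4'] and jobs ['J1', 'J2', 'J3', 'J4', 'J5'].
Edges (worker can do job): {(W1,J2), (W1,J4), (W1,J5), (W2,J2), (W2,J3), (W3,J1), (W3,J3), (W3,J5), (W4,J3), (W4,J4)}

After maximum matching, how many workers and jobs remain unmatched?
Unmatched: 0 workers, 1 jobs

Maximum matching size: 4
Workers: 4 total, 4 matched, 0 unmatched
Jobs: 5 total, 4 matched, 1 unmatched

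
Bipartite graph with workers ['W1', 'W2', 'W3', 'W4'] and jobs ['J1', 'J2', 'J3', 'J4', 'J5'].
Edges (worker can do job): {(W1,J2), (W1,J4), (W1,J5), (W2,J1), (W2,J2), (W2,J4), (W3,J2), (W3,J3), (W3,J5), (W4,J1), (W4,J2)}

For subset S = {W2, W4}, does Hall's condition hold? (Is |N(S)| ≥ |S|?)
Yes: |N(S)| = 3, |S| = 2

Subset S = {W2, W4}
Neighbors N(S) = {J1, J2, J4}

|N(S)| = 3, |S| = 2
Hall's condition: |N(S)| ≥ |S| is satisfied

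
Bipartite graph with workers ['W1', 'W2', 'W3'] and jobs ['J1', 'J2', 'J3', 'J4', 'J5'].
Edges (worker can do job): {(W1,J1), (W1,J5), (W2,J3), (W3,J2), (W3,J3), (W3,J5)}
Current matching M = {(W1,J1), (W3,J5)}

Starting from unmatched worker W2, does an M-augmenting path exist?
Yes: W2 → J3

An M-augmenting path alternates non-matching / matching edges, starting and ending at unmatched vertices.
Path: W2 → J3
(J3 is unmatched in M, so the path is augmenting.)
Flipping edges along this path would increase |M| from 2 to 3.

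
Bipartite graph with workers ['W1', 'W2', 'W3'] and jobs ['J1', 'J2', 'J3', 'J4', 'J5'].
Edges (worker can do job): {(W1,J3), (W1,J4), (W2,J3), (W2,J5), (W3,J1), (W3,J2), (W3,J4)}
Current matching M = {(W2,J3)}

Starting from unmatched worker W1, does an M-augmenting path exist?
Yes: W1 → J4

An M-augmenting path alternates non-matching / matching edges, starting and ending at unmatched vertices.
Path: W1 → J4
(J4 is unmatched in M, so the path is augmenting.)
Flipping edges along this path would increase |M| from 1 to 2.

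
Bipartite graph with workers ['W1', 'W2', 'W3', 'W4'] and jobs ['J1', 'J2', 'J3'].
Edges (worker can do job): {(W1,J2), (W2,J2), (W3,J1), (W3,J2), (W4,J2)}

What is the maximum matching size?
Maximum matching size = 2

Maximum matching: {(W3,J1), (W4,J2)}
Size: 2

This assigns 2 workers to 2 distinct jobs.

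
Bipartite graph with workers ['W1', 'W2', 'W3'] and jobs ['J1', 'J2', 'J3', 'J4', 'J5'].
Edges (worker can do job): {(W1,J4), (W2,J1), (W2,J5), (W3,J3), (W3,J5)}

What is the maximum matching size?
Maximum matching size = 3

Maximum matching: {(W1,J4), (W2,J1), (W3,J5)}
Size: 3

This assigns 3 workers to 3 distinct jobs.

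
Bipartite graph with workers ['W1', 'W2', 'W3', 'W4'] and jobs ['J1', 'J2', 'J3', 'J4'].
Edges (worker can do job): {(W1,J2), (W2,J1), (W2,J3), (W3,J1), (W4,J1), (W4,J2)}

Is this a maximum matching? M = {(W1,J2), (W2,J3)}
No, size 2 is not maximum

Proposed matching has size 2.
Maximum matching size for this graph: 3.

This is NOT maximum - can be improved to size 3.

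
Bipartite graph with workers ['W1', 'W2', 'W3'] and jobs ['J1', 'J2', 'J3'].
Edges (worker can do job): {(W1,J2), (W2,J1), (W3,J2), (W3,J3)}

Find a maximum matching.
Matching: {(W1,J2), (W2,J1), (W3,J3)}

Maximum matching (size 3):
  W1 → J2
  W2 → J1
  W3 → J3

Each worker is assigned to at most one job, and each job to at most one worker.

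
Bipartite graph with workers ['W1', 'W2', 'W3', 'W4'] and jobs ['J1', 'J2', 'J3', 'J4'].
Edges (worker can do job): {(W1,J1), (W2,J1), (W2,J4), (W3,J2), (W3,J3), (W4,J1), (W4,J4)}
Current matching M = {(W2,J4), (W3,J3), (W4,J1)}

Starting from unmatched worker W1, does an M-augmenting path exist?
No augmenting path from W1

Alternating search from W1 reaches jobs: {J1, J4}.
Every reachable job is already matched in M, and following those matched edges back to workers exposes no further unvisited jobs.
No M-augmenting path from W1 exists.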